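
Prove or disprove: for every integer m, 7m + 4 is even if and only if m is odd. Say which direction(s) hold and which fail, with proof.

(→) This fails: m = 0 gives 7m + 4 = 4, which is even, but 0 is even, not odd.

(←) This also fails: m = 3 is odd, but 7m + 4 = 25 is odd, not even.

Neither implication holds.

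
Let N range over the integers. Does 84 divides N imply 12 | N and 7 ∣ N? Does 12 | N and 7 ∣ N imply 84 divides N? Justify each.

(→) If 84 ∣ N, write N = 84q. Since 84 = 7·12, N = 12·(7q), so 12 ∣ N; and since 84 = 12·7, N = 7·(12q), so 7 ∣ N.

(←) Suppose 12 ∣ N and 7 ∣ N. Any common multiple of 12 and 7 is a multiple of their lcm; here gcd(12, 7) = 1, so lcm(12, 7) = 12·7 = 84, so 84 ∣ N.

Both directions hold.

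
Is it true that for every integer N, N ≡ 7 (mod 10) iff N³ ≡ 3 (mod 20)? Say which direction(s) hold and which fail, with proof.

(⇒) This fails: take N = 17. Then 17 ≡ 7 (mod 10), but 17³ = 4913 ≡ 13 (mod 20), not 3.

(⇐) Conversely, the residues r modulo 20 with r³ ≡ 3 (mod 20) are exactly {7}, and each is ≡ 7 (mod 10).

The forward direction fails; the converse holds.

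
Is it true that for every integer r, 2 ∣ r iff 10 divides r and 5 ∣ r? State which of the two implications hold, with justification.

(⇒) This fails: take r = 2. Certainly 2 ∣ 2, but 10 ∤ 2.

(⇐) Suppose 10 ∣ r and 5 ∣ r. Any common multiple of 10 and 5 is a multiple of their lcm; here lcm(10, 5) = 10·5/gcd(10, 5) = 50/5 = 10, so 10 ∣ r. Since 2 ∣ 10, it follows that 2 ∣ r.

Only the converse holds.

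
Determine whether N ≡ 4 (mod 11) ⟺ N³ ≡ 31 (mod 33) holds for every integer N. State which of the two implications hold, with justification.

Only the reverse direction holds.

[⇒] This fails: take N = 15. Then 15 ≡ 4 (mod 11), but 15³ = 3375 ≡ 9 (mod 33), not 31.

[⇐] Conversely, the residues r modulo 33 with r³ ≡ 31 (mod 33) are exactly {4}, and each is ≡ 4 (mod 11).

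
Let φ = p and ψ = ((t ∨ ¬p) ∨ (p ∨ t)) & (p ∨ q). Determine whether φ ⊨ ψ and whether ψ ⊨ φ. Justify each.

Forward direction. Assume the antecedent. If t is true, the antecedent forces (t = T, q = F, p = T) or (t = T, q = T, p = T), and ((t ∨ ¬p) ∨ (p ∨ t)) & (p ∨ q) holds there. If t is false, the antecedent forces (t = F, q = F, p = T) or (t = F, q = T, p = T), and ((t ∨ ¬p) ∨ (p ∨ t)) & (p ∨ q) holds there. Either way ((t ∨ ¬p) ∨ (p ∨ t)) & (p ∨ q) holds.

Converse. This fails. Under t = F, q = T, p = F, the left side is false but the right side is true.

Only the forward implication holds.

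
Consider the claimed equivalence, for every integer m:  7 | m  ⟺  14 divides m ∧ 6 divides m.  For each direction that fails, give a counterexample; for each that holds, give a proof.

The forward direction fails; the converse holds.

(⟹) This fails: take m = 7. Certainly 7 ∣ 7, but 14 ∤ 7.

(⟸) Suppose 14 ∣ m and 6 ∣ m. Any common multiple of 14 and 6 is a multiple of their lcm; here lcm(14, 6) = 14·6/gcd(14, 6) = 84/2 = 42, so 42 ∣ m. Since 7 ∣ 42, it follows that 7 ∣ m.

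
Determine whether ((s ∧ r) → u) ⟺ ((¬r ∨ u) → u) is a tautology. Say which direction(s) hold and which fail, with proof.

Both directions fail.

(⟹) This fails. Under u = F, s = F, r = F, the left side is true but the right side is false.

(⟸) This fails. Under u = F, s = T, r = T, the left side is false but the right side is true.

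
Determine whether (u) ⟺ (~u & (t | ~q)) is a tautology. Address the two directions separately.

(⇒) fails and (⇐) fails.

(⟹) This fails. Under t = F, u = T, q = F, the left side is true but the right side is false.

(⟸) This fails. Under t = F, u = F, q = F, the left side is false but the right side is true.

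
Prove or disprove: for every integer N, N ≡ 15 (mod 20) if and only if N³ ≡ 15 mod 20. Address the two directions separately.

[⇒] Suppose N ≡ 15 (mod 20). Write N = 20j + 15. Then (20j + 15)³ = 8000j³ + 18000j² + 13500j + 3375 = 20(400j³ + 900j² + 675j + 168) + 15, so N³ ≡ 15 (mod 20).

[⇐] Conversely, suppose N³ ≡ 15 (mod 20). The only residue r in {0, …, 19} with r³ ≡ 15 (mod 20) is r = 15, so N ≡ 15 (mod 20).

Both directions hold; the statement is true.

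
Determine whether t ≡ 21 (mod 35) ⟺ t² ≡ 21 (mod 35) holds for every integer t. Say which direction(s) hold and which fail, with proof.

[⇒] Suppose t ≡ 21 (mod 35). Write t = 35j + 21. Then (35j + 21)² = 1225j² + 1470j + 441 = 35(35j² + 42j + 12) + 21, so t² ≡ 21 (mod 35).

[⇐] This fails: take t = 14. Then 14² = 196 ≡ 21 (mod 35), yet 14 ≡ 14 (mod 35), not 21.

Only the forward direction holds.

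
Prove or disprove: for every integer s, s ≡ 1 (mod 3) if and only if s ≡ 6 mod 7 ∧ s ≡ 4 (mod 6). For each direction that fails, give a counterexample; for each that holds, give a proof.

(⇒) This fails: s = 1 gives 1 ≡ 1 (mod 3) but 1 ≡ 1 (mod 7), so the conjunction on the right does not hold.

(⇐) Conversely, if s ≡ 6 (mod 7) and s ≡ 4 (mod 6), then by the Chinese remainder theorem s ≡ 34 (mod 42). Since 34 ≡ 1 (mod 3) and 3 ∣ 42, we get s ≡ 1 (mod 3).

Only the reverse direction holds.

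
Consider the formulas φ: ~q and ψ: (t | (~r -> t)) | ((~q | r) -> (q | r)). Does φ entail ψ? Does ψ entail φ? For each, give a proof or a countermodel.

(→) This fails. Under q = F, r = F, t = F, the left side is true but the right side is false.

(←) This fails. Under q = T, r = F, t = F, the left side is false but the right side is true.

Neither implication holds.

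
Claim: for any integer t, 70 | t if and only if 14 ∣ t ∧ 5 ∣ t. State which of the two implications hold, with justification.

Both implications hold.

(⟹) If 70 ∣ t, write t = 70q. Since 70 = 5·14, t = 14·(5q), so 14 ∣ t; and since 70 = 14·5, t = 5·(14q), so 5 ∣ t.

(⟸) Suppose 14 ∣ t and 5 ∣ t. Any common multiple of 14 and 5 is a multiple of their lcm; here gcd(14, 5) = 1, so lcm(14, 5) = 14·5 = 70, so 70 ∣ t.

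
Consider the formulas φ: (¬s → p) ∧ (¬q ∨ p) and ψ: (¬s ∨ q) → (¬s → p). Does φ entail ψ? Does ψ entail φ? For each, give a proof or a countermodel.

Forward direction. Assume the antecedent. If s is true, (¬s ∨ q) → (¬s → p) reduces to true regardless of the other variables. If s is false, the antecedent forces (s = F, p = T, q = F) or (s = F, p = T, q = T), and (¬s ∨ q) → (¬s → p) holds there. Either way (¬s ∨ q) → (¬s → p) holds.

Converse. This fails. Under s = T, p = F, q = T, the left side is false but the right side is true.

Only the forward implication holds.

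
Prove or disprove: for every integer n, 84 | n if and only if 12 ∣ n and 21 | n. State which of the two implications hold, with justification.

(⟸) Suppose 12 ∣ n and 21 ∣ n. Any common multiple of 12 and 21 is a multiple of their lcm; here lcm(12, 21) = 12·21/gcd(12, 21) = 252/3 = 84, so 84 ∣ n.

(⟹) If 84 ∣ n, write n = 84q. Since 84 = 7·12, n = 12·(7q), so 12 ∣ n; and since 84 = 4·21, n = 21·(4q), so 21 ∣ n.

The biconditional holds.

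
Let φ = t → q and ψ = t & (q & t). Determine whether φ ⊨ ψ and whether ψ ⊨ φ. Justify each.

Not equivalent: only (⇐) holds.

(→) This fails. Under t = F, q = F, the left side is true but the right side is false.

(←) Assume the antecedent. If t is true, the antecedent forces (t = T, q = T), and t → q holds there. If t is false, the antecedent cannot hold. Either way t → q holds.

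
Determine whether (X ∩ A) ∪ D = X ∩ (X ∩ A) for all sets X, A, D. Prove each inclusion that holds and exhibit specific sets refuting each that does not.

(⟹) This inclusion fails. Take X = ∅, A = ∅, D = {1}; then 1 ∈ (X ∩ A) ∪ D but 1 ∉ X ∩ (X ∩ A).

(⟸) Let x ∈ X ∩ (X ∩ A). Then either x ∈ X ∩ A and x ∉ D; or x ∈ X ∩ A ∩ D. In each case x ∈ (X ∩ A) ∪ D, so X ∩ (X ∩ A) ⊆ (X ∩ A) ∪ D.

The sets are not equal: only the reverse inclusion holds.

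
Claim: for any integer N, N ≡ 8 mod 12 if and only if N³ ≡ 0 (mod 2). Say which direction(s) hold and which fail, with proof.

Only the forward direction holds.

(←) This fails: take N = 0. Then 0³ = 0 ≡ 0 (mod 2), yet 0 ≡ 0 (mod 12), not 8.

(→) Suppose N ≡ 8 (mod 12). Then N³ ≡ 8³ = 512 (mod 12), and since 2 ∣ 12, also N³ ≡ 0 (mod 2).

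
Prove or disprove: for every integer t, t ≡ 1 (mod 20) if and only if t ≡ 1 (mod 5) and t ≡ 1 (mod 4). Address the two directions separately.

[⇒] Suppose t ≡ 1 (mod 20); write t = 20j + 1. Since 5 ∣ 20, reducing mod 5 gives t ≡ 1 (mod 5); since 4 ∣ 20, reducing mod 4 gives t ≡ 1 (mod 4).

[⇐] Conversely, if t ≡ 1 (mod 5) and t ≡ 1 (mod 4), then by the Chinese remainder theorem t ≡ 1 (mod 20). This is exactly t ≡ 1 (mod 20).

Equivalent; both directions hold.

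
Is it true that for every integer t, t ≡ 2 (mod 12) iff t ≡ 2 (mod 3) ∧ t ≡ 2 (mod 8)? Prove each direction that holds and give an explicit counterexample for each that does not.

(⇐) If t ≡ 2 (mod 3) and t ≡ 2 (mod 8), then by the Chinese remainder theorem t ≡ 2 (mod 24). Since 2 ≡ 2 (mod 12) and 12 ∣ 24, we get t ≡ 2 (mod 12).

(⇒) This fails: t = 14 gives 14 ≡ 2 (mod 12) but 14 ≡ 6 (mod 8), so the conjunction on the right does not hold.

(⇒) fails; (⇐) holds.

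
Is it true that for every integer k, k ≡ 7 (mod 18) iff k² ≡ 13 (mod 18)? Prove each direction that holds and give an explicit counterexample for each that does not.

Only the forward direction holds.

(⟹) Suppose k ≡ 7 (mod 18). Write k = 18j + 7. Then (18j + 7)² = 324j² + 252j + 49 = 18(18j² + 14j + 2) + 13, so k² ≡ 13 (mod 18).

(⟸) This fails: take k = 11. Then 11² = 121 ≡ 13 (mod 18), yet 11 ≡ 11 (mod 18), not 7.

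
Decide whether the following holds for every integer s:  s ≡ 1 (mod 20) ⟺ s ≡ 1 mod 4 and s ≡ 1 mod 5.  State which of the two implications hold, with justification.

(⇒) Suppose s ≡ 1 (mod 20); write s = 20j + 1. Since 4 ∣ 20, reducing mod 4 gives s ≡ 1 (mod 4); since 5 ∣ 20, reducing mod 5 gives s ≡ 1 (mod 5).

(⇐) Conversely, if s ≡ 1 (mod 4) and s ≡ 1 (mod 5), then by the Chinese remainder theorem s ≡ 1 (mod 20). This is exactly s ≡ 1 (mod 20).

Both implications hold.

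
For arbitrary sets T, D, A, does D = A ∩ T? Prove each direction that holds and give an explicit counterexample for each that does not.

(⊆) fails and (⊇) fails.

Forward inclusion. This inclusion fails. Take T = ∅, D = {1}, A = ∅; then 1 ∈ D but 1 ∉ A ∩ T.

Reverse inclusion. This inclusion fails. Take T = {1}, D = ∅, A = {1}; then 1 ∈ A ∩ T but 1 ∉ D.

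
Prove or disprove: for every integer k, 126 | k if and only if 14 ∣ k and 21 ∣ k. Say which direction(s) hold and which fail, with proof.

[⇒] If 126 ∣ k, write k = 126q. Since 126 = 9·14, k = 14·(9q), so 14 ∣ k; and since 126 = 6·21, k = 21·(6q), so 21 ∣ k.

[⇐] This fails: take k = 42. Both 14 ∣ 42 and 21 ∣ 42, yet 42 is not a multiple of 126 (since 42 = 0·126 + 42), so 126 ∤ 42.

Not equivalent: only (⇒) holds.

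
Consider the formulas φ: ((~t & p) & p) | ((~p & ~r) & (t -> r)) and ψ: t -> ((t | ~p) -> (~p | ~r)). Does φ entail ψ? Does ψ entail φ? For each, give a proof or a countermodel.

(⟹) Assume the antecedent. If t is true, the antecedent cannot hold. If t is false, t -> ((t | ~p) -> (~p | ~r)) reduces to true regardless of the other variables. Either way t -> ((t | ~p) -> (~p | ~r)) holds.

(⟸) This fails. Under t = T, p = F, r = F, the left side is false but the right side is true.

The forward direction holds; the converse fails.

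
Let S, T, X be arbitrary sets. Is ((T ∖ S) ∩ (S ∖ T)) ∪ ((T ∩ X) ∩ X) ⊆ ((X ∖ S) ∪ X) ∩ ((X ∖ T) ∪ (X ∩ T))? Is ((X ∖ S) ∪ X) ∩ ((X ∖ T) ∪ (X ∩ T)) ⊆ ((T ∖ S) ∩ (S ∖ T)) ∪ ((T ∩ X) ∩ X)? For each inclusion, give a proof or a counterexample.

Only the forward inclusion holds.

Forward inclusion. Let x ∈ ((T ∖ S) ∩ (S ∖ T)) ∪ ((T ∩ X) ∩ X). Then either x ∈ T ∩ X and x ∉ S; or x ∈ S ∩ T ∩ X. In each case x ∈ ((X ∖ S) ∪ X) ∩ ((X ∖ T) ∪ (X ∩ T)), so ((T ∖ S) ∩ (S ∖ T)) ∪ ((T ∩ X) ∩ X) ⊆ ((X ∖ S) ∪ X) ∩ ((X ∖ T) ∪ (X ∩ T)).

Reverse inclusion. This inclusion fails. Take S = ∅, T = ∅, X = {1}; then 1 ∈ ((X ∖ S) ∪ X) ∩ ((X ∖ T) ∪ (X ∩ T)) but 1 ∉ ((T ∖ S) ∩ (S ∖ T)) ∪ ((T ∩ X) ∩ X).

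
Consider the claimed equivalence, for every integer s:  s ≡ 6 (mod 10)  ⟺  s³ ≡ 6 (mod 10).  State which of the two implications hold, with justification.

[⇒] Suppose s ≡ 6 (mod 10). Write s = 10j + 6. Then (10j + 6)³ = 1000j³ + 1800j² + 1080j + 216 = 10(100j³ + 180j² + 108j + 21) + 6, so s³ ≡ 6 (mod 10).

[⇐] Conversely, suppose s³ ≡ 6 (mod 10). The only residue r in {0, …, 9} with r³ ≡ 6 (mod 10) is r = 6, so s ≡ 6 (mod 10).

Both implications hold.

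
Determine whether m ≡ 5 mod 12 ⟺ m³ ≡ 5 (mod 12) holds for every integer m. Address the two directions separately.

Both implications hold.

Converse. Suppose m³ ≡ 5 (mod 12). The only residue r in {0, …, 11} with r³ ≡ 5 (mod 12) is r = 5, so m ≡ 5 (mod 12).

Forward direction. Suppose m ≡ 5 mod 12. Write m = 12j + 5. Then (12j + 5)³ = 1728j³ + 2160j² + 900j + 125 = 12(144j³ + 180j² + 75j + 10) + 5, so m³ ≡ 5 (mod 12).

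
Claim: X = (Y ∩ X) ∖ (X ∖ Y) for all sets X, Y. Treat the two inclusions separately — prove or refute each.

Reverse inclusion. Let x ∈ (Y ∩ X) ∖ (X ∖ Y). Then x ∈ X ∩ Y, from which x ∈ X.

Forward inclusion. This inclusion fails. Take X = {1}, Y = ∅; then 1 ∈ X but 1 ∉ (Y ∩ X) ∖ (X ∖ Y).

The sets are not equal: only the reverse inclusion holds.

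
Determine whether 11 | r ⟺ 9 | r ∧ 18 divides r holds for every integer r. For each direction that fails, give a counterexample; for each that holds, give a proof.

(⟹) This fails: take r = 11. Certainly 11 ∣ 11, but 9 ∤ 11.

(⟸) This fails: take r = 18. Both 9 ∣ 18 and 18 ∣ 18, yet 18 is not a multiple of 11 (since 18 = 1·11 + 7), so 11 ∤ 18.

(⇒) fails and (⇐) fails.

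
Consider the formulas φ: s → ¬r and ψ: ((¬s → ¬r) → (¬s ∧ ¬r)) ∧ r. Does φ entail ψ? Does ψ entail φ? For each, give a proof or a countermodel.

Only the converse holds.

Forward direction. This fails. Under s = F, r = F, the left side is true but the right side is false.

Converse. Assume the antecedent. If s is true, the antecedent cannot hold. If s is false, s → ¬r reduces to true regardless of the other variables. Either way s → ¬r holds.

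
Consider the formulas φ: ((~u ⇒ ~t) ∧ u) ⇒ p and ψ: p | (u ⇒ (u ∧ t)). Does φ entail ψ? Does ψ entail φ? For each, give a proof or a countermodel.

Only the forward direction holds.

(⇒) Assume the antecedent. If p is true, p | (u ⇒ (u ∧ t)) reduces to true regardless of the other variables. If p is false, the antecedent forces (p = F, u = F, t = F) or (p = F, u = F, t = T), and p | (u ⇒ (u ∧ t)) holds there. Either way p | (u ⇒ (u ∧ t)) holds.

(⇐) This fails. Under p = F, u = T, t = T, the left side is false but the right side is true.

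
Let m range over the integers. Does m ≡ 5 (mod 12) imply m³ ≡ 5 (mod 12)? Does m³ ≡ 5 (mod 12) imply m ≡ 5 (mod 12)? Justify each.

Both implications hold.

Forward direction. Suppose m ≡ 5 (mod 12). Write m = 12j + 5. Then (12j + 5)³ = 1728j³ + 2160j² + 900j + 125 = 12(144j³ + 180j² + 75j + 10) + 5, so m³ ≡ 5 (mod 12).

Converse. For the converse, argue contrapositively. If m ≢ 5 (mod 12), then m is congruent to one of 0, 1, 2, 3, 4, 6, 7, 8, 9, 10, 11 modulo 12, and these give m³ ≡ 0, 1, 8, 3, 4, 0, 7, 8, 9, 4, 11 respectively — never 5.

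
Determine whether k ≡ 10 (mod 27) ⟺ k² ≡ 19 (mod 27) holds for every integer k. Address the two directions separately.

Only the forward direction holds.

[⇒] Suppose k ≡ 10 (mod 27). Write k = 27j + 10. Then (27j + 10)² = 729j² + 540j + 100 = 27(27j² + 20j + 3) + 19, so k² ≡ 19 (mod 27).

[⇐] This fails: take k = 17. Then 17² = 289 ≡ 19 (mod 27), yet 17 ≡ 17 (mod 27), not 10.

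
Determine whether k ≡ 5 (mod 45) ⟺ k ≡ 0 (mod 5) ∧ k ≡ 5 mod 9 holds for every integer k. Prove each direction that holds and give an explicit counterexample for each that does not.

[⇒] Suppose k ≡ 5 (mod 45); write k = 45j + 5. Since 5 ∣ 45, reducing mod 5 gives k ≡ 5 ≡ 0 (mod 5); since 9 ∣ 45, reducing mod 9 gives k ≡ 5 (mod 9).

[⇐] Conversely, if k ≡ 0 (mod 5) and k ≡ 5 (mod 9), then by the Chinese remainder theorem k ≡ 5 (mod 45). This is exactly k ≡ 5 (mod 45).

Both directions hold; the statement is true.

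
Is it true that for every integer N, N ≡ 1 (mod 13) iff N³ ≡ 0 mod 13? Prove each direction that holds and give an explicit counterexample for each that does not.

Forward direction. This fails: take N = 1. Then 1 ≡ 1 (mod 13), but 1³ = 1 ≡ 1 (mod 13), not 0.

Converse. This fails: take N = 0. Then 0³ = 0 ≡ 0 (mod 13), yet 0 ≡ 0 (mod 13), not 1.

Neither direction holds.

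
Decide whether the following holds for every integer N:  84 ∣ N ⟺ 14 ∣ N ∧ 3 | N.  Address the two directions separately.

(⇒) If 84 ∣ N, write N = 84q. Since 84 = 6·14, N = 14·(6q), so 14 ∣ N; and since 84 = 28·3, N = 3·(28q), so 3 ∣ N.

(⇐) This fails: take N = 42. Both 14 ∣ 42 and 3 ∣ 42, yet 42 is not a multiple of 84 (since 42 = 0·84 + 42), so 84 ∤ 42.

Only the forward implication holds.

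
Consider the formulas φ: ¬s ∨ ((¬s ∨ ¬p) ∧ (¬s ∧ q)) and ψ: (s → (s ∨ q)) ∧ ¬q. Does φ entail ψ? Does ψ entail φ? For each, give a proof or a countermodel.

[⇒] This fails. Under q = T, p = F, s = F, the left side is true but the right side is false.

[⇐] This fails. Under q = F, p = F, s = T, the left side is false but the right side is true.

Neither direction holds.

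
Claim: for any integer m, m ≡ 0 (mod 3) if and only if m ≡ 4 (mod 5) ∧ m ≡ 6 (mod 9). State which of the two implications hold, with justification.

The forward direction fails; the converse holds.

(⇒) This fails: m = 0 gives 0 ≡ 0 (mod 3) but 0 ≡ 0 (mod 5), so the conjunction on the right does not hold.

(⇐) Conversely, if m ≡ 4 (mod 5) and m ≡ 6 (mod 9), then by the Chinese remainder theorem m ≡ 24 (mod 45). Since 24 ≡ 0 (mod 3) and 3 ∣ 45, we get m ≡ 0 (mod 3).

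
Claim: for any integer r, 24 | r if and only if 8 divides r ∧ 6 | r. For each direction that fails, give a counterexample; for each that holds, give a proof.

Both directions hold.

[⇐] Suppose 8 ∣ r and 6 ∣ r. Any common multiple of 8 and 6 is a multiple of their lcm; here lcm(8, 6) = 8·6/gcd(8, 6) = 48/2 = 24, so 24 ∣ r.

[⇒] If 24 ∣ r, write r = 24q. Since 24 = 3·8, r = 8·(3q), so 8 ∣ r; and since 24 = 4·6, r = 6·(4q), so 6 ∣ r.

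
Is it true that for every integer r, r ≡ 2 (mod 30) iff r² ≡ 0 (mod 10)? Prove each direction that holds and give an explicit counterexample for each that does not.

(⇒) This fails: take r = 2. Then 2 ≡ 2 (mod 30), but 2² = 4 ≡ 4 (mod 10), not 0.

(⇐) This fails: take r = 0. Then 0² = 0 ≡ 0 (mod 10), yet 0 ≡ 0 (mod 30), not 2.

Neither direction holds.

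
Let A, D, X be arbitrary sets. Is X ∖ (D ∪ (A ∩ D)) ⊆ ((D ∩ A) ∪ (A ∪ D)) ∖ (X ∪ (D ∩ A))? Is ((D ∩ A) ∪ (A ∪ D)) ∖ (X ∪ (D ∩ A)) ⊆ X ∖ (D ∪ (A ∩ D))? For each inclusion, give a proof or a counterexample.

Neither inclusion holds.

(⟹) This inclusion fails. Take A = ∅, D = ∅, X = {1}; then 1 ∈ X ∖ (D ∪ (A ∩ D)) but 1 ∉ ((D ∩ A) ∪ (A ∪ D)) ∖ (X ∪ (D ∩ A)).

(⟸) This inclusion fails. Take A = {1}, D = ∅, X = ∅; then 1 ∈ ((D ∩ A) ∪ (A ∪ D)) ∖ (X ∪ (D ∩ A)) but 1 ∉ X ∖ (D ∪ (A ∩ D)).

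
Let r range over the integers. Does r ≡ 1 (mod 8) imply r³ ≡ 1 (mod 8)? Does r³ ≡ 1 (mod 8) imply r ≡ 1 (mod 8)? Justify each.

The biconditional holds.

Forward direction. Suppose r ≡ 1 (mod 8). Write r = 8j + 1. Then (8j + 1)³ = 512j³ + 192j² + 24j + 1 = 8(64j³ + 24j² + 3j) + 1, so r³ ≡ 1 (mod 8).

Converse. Suppose r³ ≡ 1 (mod 8). The only residue r in {0, …, 7} with r³ ≡ 1 (mod 8) is r = 1, so r ≡ 1 (mod 8).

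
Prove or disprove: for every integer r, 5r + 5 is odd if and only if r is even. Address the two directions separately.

(⟸) Suppose r is even; write r = 2j. Then 5r + 5 = 5·(2j) + 5 = 2·5j + 5, which is odd.

(⟹) Suppose 5r + 5 is odd. Since 5 is odd, 5r and r have the same parity, so 5r + 5 ≡ r + 5 (mod 2). As 5 is odd, 5r + 5 is odd exactly when r is even. Thus r is even.

Equivalent; both directions hold.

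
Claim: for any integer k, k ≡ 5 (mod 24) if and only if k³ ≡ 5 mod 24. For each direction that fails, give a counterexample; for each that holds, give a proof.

The biconditional holds.

Forward direction. Suppose k ≡ 5 (mod 24). Write k = 24j + 5. Then (24j + 5)³ = 13824j³ + 8640j² + 1800j + 125 = 24(576j³ + 360j² + 75j + 5) + 5, so k³ ≡ 5 (mod 24).

Converse. Suppose k³ ≡ 5 (mod 24). The only residue r in {0, …, 23} with r³ ≡ 5 (mod 24) is r = 5, so k ≡ 5 (mod 24).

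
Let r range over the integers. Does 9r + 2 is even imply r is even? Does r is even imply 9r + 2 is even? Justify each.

Both directions hold.

(⇒) Suppose 9r + 2 is even. Since 9 is odd, 9r and r have the same parity, so 9r + 2 ≡ r + 2 (mod 2). As 2 is even, 9r + 2 is even exactly when r is even. Thus r is even.

(⇐) Conversely, suppose r is even; write r = 2j. Then 9r + 2 = 9·(2j) + 2 = 2·9j + 2, which is even.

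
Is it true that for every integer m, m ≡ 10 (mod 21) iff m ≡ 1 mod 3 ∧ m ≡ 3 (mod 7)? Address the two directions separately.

Both implications hold.

(→) Suppose m ≡ 10 (mod 21); write m = 21j + 10. Since 3 ∣ 21, reducing mod 3 gives m ≡ 10 ≡ 1 (mod 3); since 7 ∣ 21, reducing mod 7 gives m ≡ 10 ≡ 3 (mod 7).

(←) Conversely, if m ≡ 1 (mod 3) and m ≡ 3 (mod 7), then by the Chinese remainder theorem m ≡ 10 (mod 21). This is exactly m ≡ 10 (mod 21).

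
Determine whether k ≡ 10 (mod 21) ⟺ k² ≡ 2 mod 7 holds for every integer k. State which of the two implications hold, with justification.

Only the forward direction holds.

[⇒] Suppose k ≡ 10 (mod 21). Then k² ≡ 10² = 100 (mod 21), and since 7 ∣ 21, also k² ≡ 2 (mod 7).

[⇐] This fails: take k = 3. Then 3² = 9 ≡ 2 (mod 7), yet 3 ≡ 3 (mod 21), not 10.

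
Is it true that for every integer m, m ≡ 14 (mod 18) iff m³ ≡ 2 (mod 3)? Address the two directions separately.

The forward direction holds; the converse fails.

(⟹) Suppose m ≡ 14 (mod 18). Then m³ ≡ 14³ = 2744 (mod 18), and since 3 ∣ 18, also m³ ≡ 2 (mod 3).

(⟸) This fails: take m = 2. Then 2³ = 8 ≡ 2 (mod 3), yet 2 ≡ 2 (mod 18), not 14.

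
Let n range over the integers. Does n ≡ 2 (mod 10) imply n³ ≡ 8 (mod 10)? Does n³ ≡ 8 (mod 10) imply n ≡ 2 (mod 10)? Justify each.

(←) Suppose n³ ≡ 8 (mod 10). The only residue r in {0, …, 9} with r³ ≡ 8 (mod 10) is r = 2, so n ≡ 2 (mod 10).

(→) Suppose n ≡ 2 (mod 10). Write n = 10j + 2. Then (10j + 2)³ = 1000j³ + 600j² + 120j + 8 = 10(100j³ + 60j² + 12j) + 8, so n³ ≡ 8 (mod 10).

Both implications hold.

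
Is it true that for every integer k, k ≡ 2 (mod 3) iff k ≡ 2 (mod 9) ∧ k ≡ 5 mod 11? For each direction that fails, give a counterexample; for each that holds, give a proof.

Forward direction. This fails: k = 2 gives 2 ≡ 2 (mod 3) but 2 ≡ 2 (mod 11), so the conjunction on the right does not hold.

Converse. If k ≡ 2 (mod 9) and k ≡ 5 (mod 11), then by the Chinese remainder theorem k ≡ 38 (mod 99). Since 38 ≡ 2 (mod 3) and 3 ∣ 99, we get k ≡ 2 (mod 3).

(⇒) fails; (⇐) holds.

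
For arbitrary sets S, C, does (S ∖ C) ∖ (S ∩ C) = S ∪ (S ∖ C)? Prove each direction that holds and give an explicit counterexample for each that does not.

Forward inclusion. Let x ∈ (S ∖ C) ∖ (S ∩ C). Then x ∈ S and x ∉ C, from which x ∈ S ∪ (S ∖ C).

Reverse inclusion. This inclusion fails. Take S = {1}, C = {1}; then 1 ∈ S ∪ (S ∖ C) but 1 ∉ (S ∖ C) ∖ (S ∩ C).

The sets are not equal: only the forward inclusion holds.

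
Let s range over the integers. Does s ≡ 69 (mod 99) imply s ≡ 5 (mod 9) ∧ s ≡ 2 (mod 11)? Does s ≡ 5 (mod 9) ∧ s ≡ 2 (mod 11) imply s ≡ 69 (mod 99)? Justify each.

(⇒) This fails: s = 69 gives 69 ≡ 69 (mod 99) but 69 ≡ 6 (mod 9), so the conjunction on the right does not hold.

(⇐) This fails: s = 68 satisfies both congruences on the right (68 ≡ 5 mod 9 and 68 ≡ 2 mod 11) yet 68 ≡ 68 (mod 99), not 69.

Neither direction holds.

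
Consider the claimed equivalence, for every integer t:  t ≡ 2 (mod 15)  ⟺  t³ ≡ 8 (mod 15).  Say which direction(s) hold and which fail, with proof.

Forward direction. Suppose t ≡ 2 (mod 15). Write t = 15j + 2. Then (15j + 2)³ = 3375j³ + 1350j² + 180j + 8 = 15(225j³ + 90j² + 12j) + 8, so t³ ≡ 8 (mod 15).

Converse. Suppose t³ ≡ 8 (mod 15). The only residue r in {0, …, 14} with r³ ≡ 8 (mod 15) is r = 2, so t ≡ 2 (mod 15).

Both implications hold.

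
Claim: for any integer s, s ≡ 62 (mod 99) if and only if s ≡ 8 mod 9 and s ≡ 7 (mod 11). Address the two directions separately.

Both directions hold.

(⇐) If s ≡ 8 (mod 9) and s ≡ 7 (mod 11), then by the Chinese remainder theorem s ≡ 62 (mod 99). This is exactly s ≡ 62 (mod 99).

(⇒) Suppose s ≡ 62 (mod 99); write s = 99j + 62. Since 9 ∣ 99, reducing mod 9 gives s ≡ 62 ≡ 8 (mod 9); since 11 ∣ 99, reducing mod 11 gives s ≡ 62 ≡ 7 (mod 11).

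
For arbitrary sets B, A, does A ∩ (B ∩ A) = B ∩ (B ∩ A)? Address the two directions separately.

(⊆) Let x ∈ A ∩ (B ∩ A). Then x ∈ B ∩ A, from which x ∈ B ∩ (B ∩ A).

(⊇) Let x ∈ B ∩ (B ∩ A). Then x ∈ B ∩ A, from which x ∈ A ∩ (B ∩ A).

The two sets are equal.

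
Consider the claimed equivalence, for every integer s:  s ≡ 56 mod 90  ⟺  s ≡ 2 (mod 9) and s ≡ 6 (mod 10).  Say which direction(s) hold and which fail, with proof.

Both implications hold.

Converse. If s ≡ 2 (mod 9) and s ≡ 6 (mod 10), then by the Chinese remainder theorem s ≡ 56 (mod 90). This is exactly s ≡ 56 (mod 90).

Forward direction. Suppose s ≡ 56 (mod 90); write s = 90j + 56. Since 9 ∣ 90, reducing mod 9 gives s ≡ 56 ≡ 2 (mod 9); since 10 ∣ 90, reducing mod 10 gives s ≡ 56 ≡ 6 (mod 10).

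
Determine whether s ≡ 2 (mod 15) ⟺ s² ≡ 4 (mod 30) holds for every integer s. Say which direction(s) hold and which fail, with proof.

Both directions fail.

(⇒) This fails: take s = 17. Then 17 ≡ 2 (mod 15), but 17² = 289 ≡ 19 (mod 30), not 4.

(⇐) This fails: take s = 8. Then 8² = 64 ≡ 4 (mod 30), yet 8 ≡ 8 (mod 15), not 2.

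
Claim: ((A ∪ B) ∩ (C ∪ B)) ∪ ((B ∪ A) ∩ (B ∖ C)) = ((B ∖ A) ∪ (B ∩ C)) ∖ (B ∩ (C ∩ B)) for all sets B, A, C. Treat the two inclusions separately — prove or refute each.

(⊆) This inclusion fails. Take B = {1}, A = {1}, C = ∅; then 1 ∈ ((A ∪ B) ∩ (C ∪ B)) ∪ ((B ∪ A) ∩ (B ∖ C)) but 1 ∉ ((B ∖ A) ∪ (B ∩ C)) ∖ (B ∩ (C ∩ B)).

(⊇) Let x ∈ ((B ∖ A) ∪ (B ∩ C)) ∖ (B ∩ (C ∩ B)). Then x ∈ B and x ∉ A, C, from which x ∈ ((A ∪ B) ∩ (C ∪ B)) ∪ ((B ∪ A) ∩ (B ∖ C)).

The sets are not equal: only the reverse inclusion holds.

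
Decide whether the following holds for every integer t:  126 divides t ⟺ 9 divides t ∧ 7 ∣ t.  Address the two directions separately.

(←) This fails: take t = 63. Both 9 ∣ 63 and 7 ∣ 63, yet 63 is not a multiple of 126 (since 63 = 0·126 + 63), so 126 ∤ 63.

(→) If 126 ∣ t, write t = 126q. Since 126 = 14·9, t = 9·(14q), so 9 ∣ t; and since 126 = 18·7, t = 7·(18q), so 7 ∣ t.

Only the forward direction holds.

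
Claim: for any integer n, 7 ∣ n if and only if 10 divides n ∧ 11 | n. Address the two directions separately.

(⟹) This fails: take n = 7. Certainly 7 ∣ 7, but 10 ∤ 7.

(⟸) This fails: take n = 110. Both 10 ∣ 110 and 11 ∣ 110, yet 110 is not a multiple of 7 (since 110 = 15·7 + 5), so 7 ∤ 110.

Both directions fail.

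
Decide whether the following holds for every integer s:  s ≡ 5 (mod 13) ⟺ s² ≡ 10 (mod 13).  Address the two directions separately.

[⇒] This fails: take s = 5. Then 5 ≡ 5 (mod 13), but 5² = 25 ≡ 12 (mod 13), not 10.

[⇐] This fails: take s = 6. Then 6² = 36 ≡ 10 (mod 13), yet 6 ≡ 6 (mod 13), not 5.

Both directions fail.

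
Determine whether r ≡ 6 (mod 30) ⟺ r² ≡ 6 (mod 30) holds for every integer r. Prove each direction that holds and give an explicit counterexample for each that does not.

Only the forward implication holds.

Forward direction. Suppose r ≡ 6 (mod 30). Write r = 30j + 6. Then (30j + 6)² = 900j² + 360j + 36 = 30(30j² + 12j + 1) + 6, so r² ≡ 6 (mod 30).

Converse. This fails: take r = 24. Then 24² = 576 ≡ 6 (mod 30), yet 24 ≡ 24 (mod 30), not 6.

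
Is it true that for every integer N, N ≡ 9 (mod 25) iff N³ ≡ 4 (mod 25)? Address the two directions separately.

The biconditional holds.

(←) Suppose N³ ≡ 4 (mod 25). The only residue r in {0, …, 24} with r³ ≡ 4 (mod 25) is r = 9, so N ≡ 9 (mod 25).

(→) Suppose N ≡ 9 (mod 25). Write N = 25j + 9. Then (25j + 9)³ = 15625j³ + 16875j² + 6075j + 729 = 25(625j³ + 675j² + 243j + 29) + 4, so N³ ≡ 4 (mod 25).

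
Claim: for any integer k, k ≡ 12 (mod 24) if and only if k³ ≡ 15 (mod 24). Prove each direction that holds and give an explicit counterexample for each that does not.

Neither implication holds.

(⇒) This fails: take k = 12. Then 12 ≡ 12 (mod 24), but 12³ = 1728 ≡ 0 (mod 24), not 15.

(⇐) This fails: take k = 15. Then 15³ = 3375 ≡ 15 (mod 24), yet 15 ≡ 15 (mod 24), not 12.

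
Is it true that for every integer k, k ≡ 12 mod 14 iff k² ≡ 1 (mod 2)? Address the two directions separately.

Forward direction. This fails: take k = 12. Then 12 ≡ 12 (mod 14), but 12² = 144 ≡ 0 (mod 2), not 1.

Converse. This fails: take k = 1. Then 1² = 1 ≡ 1 (mod 2), yet 1 ≡ 1 (mod 14), not 12.

Neither direction holds.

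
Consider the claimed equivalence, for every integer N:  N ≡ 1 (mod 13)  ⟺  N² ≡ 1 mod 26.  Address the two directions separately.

Forward direction. This fails: take N = 14. Then 14 ≡ 1 (mod 13), but 14² = 196 ≡ 14 (mod 26), not 1.

Converse. This fails: take N = 25. Then 25² = 625 ≡ 1 (mod 26), yet 25 ≡ 12 (mod 13), not 1.

Both directions fail.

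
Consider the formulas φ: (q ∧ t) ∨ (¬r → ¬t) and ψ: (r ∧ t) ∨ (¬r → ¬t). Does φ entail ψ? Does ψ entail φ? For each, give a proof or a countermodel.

Only the converse holds.

(⟹) This fails. Under r = F, t = T, q = T, the left side is true but the right side is false.

(⟸) Assume the antecedent. If r is true, (q ∧ t) ∨ (¬r → ¬t) reduces to true regardless of the other variables. If r is false, the antecedent forces (r = F, t = F, q = F) or (r = F, t = F, q = T), and (q ∧ t) ∨ (¬r → ¬t) holds there. Either way (q ∧ t) ∨ (¬r → ¬t) holds.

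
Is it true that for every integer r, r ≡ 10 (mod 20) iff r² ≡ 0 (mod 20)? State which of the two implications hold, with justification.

(⇒) holds; (⇐) fails.

Forward direction. Suppose r ≡ 10 (mod 20). Write r = 20j + 10. Then (20j + 10)² = 400j² + 400j + 100 = 20(20j² + 20j + 5) + 0, so r² ≡ 0 (mod 20).

Converse. This fails: take r = 0. Then 0² = 0 ≡ 0 (mod 20), yet 0 ≡ 0 (mod 20), not 10.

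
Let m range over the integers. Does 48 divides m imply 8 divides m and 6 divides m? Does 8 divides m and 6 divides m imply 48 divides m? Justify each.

Only the forward implication holds.

[⇒] If 48 ∣ m, write m = 48q. Since 48 = 6·8, m = 8·(6q), so 8 ∣ m; and since 48 = 8·6, m = 6·(8q), so 6 ∣ m.

[⇐] This fails: take m = 24. Both 8 ∣ 24 and 6 ∣ 24, yet 24 is not a multiple of 48 (since 24 = 0·48 + 24), so 48 ∤ 24.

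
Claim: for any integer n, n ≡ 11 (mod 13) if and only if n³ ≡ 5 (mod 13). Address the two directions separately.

Not equivalent: only (⇒) holds.

(→) Suppose n ≡ 11 (mod 13). Write n = 13j + 11. Then (13j + 11)³ = 2197j³ + 5577j² + 4719j + 1331 = 13(169j³ + 429j² + 363j + 102) + 5, so n³ ≡ 5 (mod 13).

(←) This fails: take n = 7. Then 7³ = 343 ≡ 5 (mod 13), yet 7 ≡ 7 (mod 13), not 11.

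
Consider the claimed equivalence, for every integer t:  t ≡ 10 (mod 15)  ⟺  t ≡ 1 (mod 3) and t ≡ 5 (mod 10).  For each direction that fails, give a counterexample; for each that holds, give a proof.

(⇒) fails; (⇐) holds.

(⟹) This fails: t = 10 gives 10 ≡ 10 (mod 15) but 10 ≡ 0 (mod 10), so the conjunction on the right does not hold.

(⟸) Conversely, if t ≡ 1 (mod 3) and t ≡ 5 (mod 10), then by the Chinese remainder theorem t ≡ 25 (mod 30). Since 25 ≡ 10 (mod 15) and 15 ∣ 30, we get t ≡ 10 (mod 15).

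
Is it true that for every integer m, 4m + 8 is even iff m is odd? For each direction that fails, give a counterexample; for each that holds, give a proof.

Only the reverse direction holds.

Forward direction. This fails: take m = 0. Then 4m + 8 = 8, which is even, yet m = 0 is even, not odd.

Converse. Suppose m is odd. Since 4 is even, 4m is even for every m, so 4m + 8 has the same parity as 8, which is even. Hence 4m + 8 is even.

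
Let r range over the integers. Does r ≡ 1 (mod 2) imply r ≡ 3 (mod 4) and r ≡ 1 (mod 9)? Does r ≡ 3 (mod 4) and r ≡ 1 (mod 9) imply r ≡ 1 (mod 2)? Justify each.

(⇒) This fails: r = 1 gives 1 ≡ 1 (mod 2) but 1 ≡ 1 (mod 4), so the conjunction on the right does not hold.

(⇐) Conversely, if r ≡ 3 (mod 4) and r ≡ 1 (mod 9), then by the Chinese remainder theorem r ≡ 19 (mod 36). Since 19 ≡ 1 (mod 2) and 2 ∣ 36, we get r ≡ 1 (mod 2).

The forward direction fails; the converse holds.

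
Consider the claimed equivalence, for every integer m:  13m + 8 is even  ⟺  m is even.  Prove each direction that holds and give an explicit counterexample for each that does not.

Both directions hold; the statement is true.

[⇒] Suppose 13m + 8 is even. Since 13 is odd, 13m and m have the same parity, so 13m + 8 ≡ m + 8 (mod 2). As 8 is even, 13m + 8 is even exactly when m is even. Thus m is even.

[⇐] Conversely, suppose m is even; write m = 2j. Then 13m + 8 = 13·(2j) + 8 = 2·13j + 8, which is even.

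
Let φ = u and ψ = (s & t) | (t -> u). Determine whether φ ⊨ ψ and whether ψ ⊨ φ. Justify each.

Not equivalent: only (⇒) holds.

(→) Assume the antecedent. If t is true, the antecedent forces (t = T, u = T, s = F) or (t = T, u = T, s = T), and (s & t) | (t -> u) holds there. If t is false, (s & t) | (t -> u) reduces to true regardless of the other variables. Either way (s & t) | (t -> u) holds.

(←) This fails. Under t = F, u = F, s = F, the left side is false but the right side is true.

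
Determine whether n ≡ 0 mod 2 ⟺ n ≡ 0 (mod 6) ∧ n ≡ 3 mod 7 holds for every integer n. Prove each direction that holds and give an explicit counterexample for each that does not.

Forward direction. This fails: n = 0 gives 0 ≡ 0 (mod 2) but 0 ≡ 0 (mod 7), so the conjunction on the right does not hold.

Converse. If n ≡ 0 (mod 6) and n ≡ 3 (mod 7), then by the Chinese remainder theorem n ≡ 24 (mod 42). Since 24 ≡ 0 (mod 2) and 2 ∣ 42, we get n ≡ 0 (mod 2).

Only the reverse direction holds.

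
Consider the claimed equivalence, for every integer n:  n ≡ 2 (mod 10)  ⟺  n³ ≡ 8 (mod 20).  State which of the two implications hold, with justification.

Forward direction. Suppose n ≡ 2 (mod 10). Working modulo 20, n ∈ {2, 12}; for each such r, r³ ≡ 8 (mod 20).

Converse. The residues r modulo 20 with r³ ≡ 8 (mod 20) are exactly {2, 12}, and each is ≡ 2 (mod 10).

Both directions hold.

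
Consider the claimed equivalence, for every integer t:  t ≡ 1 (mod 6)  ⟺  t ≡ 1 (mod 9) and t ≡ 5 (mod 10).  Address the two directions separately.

(⇐) If t ≡ 1 (mod 9) and t ≡ 5 (mod 10), then by the Chinese remainder theorem t ≡ 55 (mod 90). Since 55 ≡ 1 (mod 6) and 6 ∣ 90, we get t ≡ 1 (mod 6).

(⇒) This fails: t = 1 gives 1 ≡ 1 (mod 6) but 1 ≡ 1 (mod 10), so the conjunction on the right does not hold.

The forward direction fails; the converse holds.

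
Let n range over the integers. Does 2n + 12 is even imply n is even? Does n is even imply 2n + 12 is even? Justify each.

[⇐] Suppose n is even. Since 2 is even, 2n is even for every n, so 2n + 12 has the same parity as 12, which is even. Hence 2n + 12 is even.

[⇒] This fails: take n = 1. Then 2n + 12 = 14, which is even, yet n = 1 is odd, not even.

The forward direction fails; the converse holds.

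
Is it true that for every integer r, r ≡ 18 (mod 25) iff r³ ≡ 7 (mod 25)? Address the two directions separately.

Both directions hold; the statement is true.

(⇒) Suppose r ≡ 18 (mod 25). Write r = 25j + 18. Then (25j + 18)³ = 15625j³ + 33750j² + 24300j + 5832 = 25(625j³ + 1350j² + 972j + 233) + 7, so r³ ≡ 7 (mod 25).

(⇐) Conversely, suppose r³ ≡ 7 (mod 25). The only residue r in {0, …, 24} with r³ ≡ 7 (mod 25) is r = 18, so r ≡ 18 (mod 25).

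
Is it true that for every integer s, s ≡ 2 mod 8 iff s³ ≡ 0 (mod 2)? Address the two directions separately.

Only the forward direction holds.

(⇒) Suppose s ≡ 2 (mod 8). Then s³ ≡ 2³ = 8 (mod 8), and since 2 ∣ 8, also s³ ≡ 0 (mod 2).

(⇐) This fails: take s = 0. Then 0³ = 0 ≡ 0 (mod 2), yet 0 ≡ 0 (mod 8), not 2.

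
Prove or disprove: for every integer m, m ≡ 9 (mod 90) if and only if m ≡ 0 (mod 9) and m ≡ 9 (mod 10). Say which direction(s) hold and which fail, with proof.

Equivalent; both directions hold.

(⇒) Suppose m ≡ 9 (mod 90); write m = 90j + 9. Since 9 ∣ 90, reducing mod 9 gives m ≡ 9 ≡ 0 (mod 9); since 10 ∣ 90, reducing mod 10 gives m ≡ 9 (mod 10).

(⇐) Conversely, if m ≡ 0 (mod 9) and m ≡ 9 (mod 10), then by the Chinese remainder theorem m ≡ 9 (mod 90). This is exactly m ≡ 9 (mod 90).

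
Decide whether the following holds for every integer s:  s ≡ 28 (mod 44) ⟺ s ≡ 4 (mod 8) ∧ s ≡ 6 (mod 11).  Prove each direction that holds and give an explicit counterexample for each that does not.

Not equivalent: only (⇐) holds.

(⇒) This fails: s = 72 gives 72 ≡ 28 (mod 44) but 72 ≡ 0 (mod 8), so the conjunction on the right does not hold.

(⇐) Conversely, if s ≡ 4 (mod 8) and s ≡ 6 (mod 11), then by the Chinese remainder theorem s ≡ 28 (mod 88). Since 28 ≡ 28 (mod 44) and 44 ∣ 88, we get s ≡ 28 (mod 44).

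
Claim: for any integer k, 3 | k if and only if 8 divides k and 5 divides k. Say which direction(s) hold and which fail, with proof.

(→) This fails: take k = 3. Certainly 3 ∣ 3, but 8 ∤ 3.

(←) This fails: take k = 40. Both 8 ∣ 40 and 5 ∣ 40, yet 40 is not a multiple of 3 (since 40 = 13·3 + 1), so 3 ∤ 40.

Neither implication holds.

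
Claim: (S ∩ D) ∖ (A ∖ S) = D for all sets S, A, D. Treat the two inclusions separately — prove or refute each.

The sets are not equal: only the forward inclusion holds.

Reverse inclusion. This inclusion fails. Take S = ∅, A = ∅, D = {1}; then 1 ∈ D but 1 ∉ (S ∩ D) ∖ (A ∖ S).

Forward inclusion. Let x ∈ (S ∩ D) ∖ (A ∖ S). Then either x ∈ S ∩ D and x ∉ A; or x ∈ S ∩ A ∩ D. In each case x ∈ D, so (S ∩ D) ∖ (A ∖ S) ⊆ D.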